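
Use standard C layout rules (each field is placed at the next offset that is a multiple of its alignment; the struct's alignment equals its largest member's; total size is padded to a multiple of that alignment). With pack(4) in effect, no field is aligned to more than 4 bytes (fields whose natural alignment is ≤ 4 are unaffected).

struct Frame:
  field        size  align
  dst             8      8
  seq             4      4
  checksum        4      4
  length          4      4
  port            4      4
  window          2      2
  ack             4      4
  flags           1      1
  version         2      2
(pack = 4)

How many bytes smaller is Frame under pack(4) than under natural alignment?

natural layout:
  0..8  dst  (8B, 8-aligned)
  8..12  seq  (4B, 4-aligned)
  12..16  checksum  (4B, 4-aligned)
  16..20  length  (4B, 4-aligned)
  20..24  port  (4B, 4-aligned)
  24..26  window  (2B, 2-aligned)
  26..28  -- padding (2B)
  28..32  ack  (4B, 4-aligned)
  32..33  flags  (1B, 1-aligned)
  33..34  -- padding (1B)
  34..36  version  (2B, 2-aligned)
  36..40  -- tail padding (4B)
  sizeof = 40, alignof = 8
packed(4) layout:
  0..8  dst  (8B, 4-aligned)
  8..12  seq  (4B, 4-aligned)
  12..16  checksum  (4B, 4-aligned)
  16..20  length  (4B, 4-aligned)
  20..24  port  (4B, 4-aligned)
  24..26  window  (2B, 2-aligned)
  26..28  -- padding (2B)
  28..32  ack  (4B, 4-aligned)
  32..33  flags  (1B, 1-aligned)
  33..34  -- padding (1B)
  34..36  version  (2B, 2-aligned)
  sizeof = 36, alignof = 4
40 − 36 = 4

4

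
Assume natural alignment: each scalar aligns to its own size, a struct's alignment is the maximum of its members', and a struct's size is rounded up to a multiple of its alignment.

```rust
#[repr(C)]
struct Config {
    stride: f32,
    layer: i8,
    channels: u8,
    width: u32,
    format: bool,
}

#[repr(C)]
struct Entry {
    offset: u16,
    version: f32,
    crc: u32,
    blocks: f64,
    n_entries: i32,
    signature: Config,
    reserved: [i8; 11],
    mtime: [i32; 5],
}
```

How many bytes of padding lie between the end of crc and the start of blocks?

4

Config: stride at 0 (size 4, align 4) → ends 4; layer at 4 (size 1, align 1) → ends 5; channels at 5 (size 1, align 1) → ends 6; pad 2 to align 4 for width; width at 8 (size 4, align 4) → ends 12; format at 12 (size 1, align 1) → ends 13; tail pad 3 to reach multiple of 4; total 16 bytes, alignment 4
offset at 0 (size 2, align 2) → ends 2
pad 2 to align 4 for version
version at 4 (size 4, align 4) → ends 8
crc at 8 (size 4, align 4) → ends 12
pad 4 to align 8 for blocks
blocks at 16 (size 8, align 8) → ends 24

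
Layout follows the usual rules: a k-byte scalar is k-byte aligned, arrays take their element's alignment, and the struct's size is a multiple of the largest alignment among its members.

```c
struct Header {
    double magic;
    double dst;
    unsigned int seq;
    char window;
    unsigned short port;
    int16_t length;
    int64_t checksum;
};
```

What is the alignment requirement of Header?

8

member alignments: magic=8, dst=8, seq=4, window=1, port=2, length=2, checksum=8
max = 8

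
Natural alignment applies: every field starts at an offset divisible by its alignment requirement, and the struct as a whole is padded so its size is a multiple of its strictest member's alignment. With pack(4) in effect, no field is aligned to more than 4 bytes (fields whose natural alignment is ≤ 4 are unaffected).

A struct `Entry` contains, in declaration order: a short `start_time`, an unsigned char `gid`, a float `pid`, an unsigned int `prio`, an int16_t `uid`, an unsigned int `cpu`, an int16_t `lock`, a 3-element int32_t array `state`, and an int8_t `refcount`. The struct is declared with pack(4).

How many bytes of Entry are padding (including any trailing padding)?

0..2  start_time  (2B, 2-aligned)
2..3  gid  (1B, 1-aligned)
3..4  -- padding (1B)
4..8  pid  (4B, 4-aligned)
8..12  prio  (4B, 4-aligned)
12..14  uid  (2B, 2-aligned)
14..16  -- padding (2B)
16..20  cpu  (4B, 4-aligned)
20..22  lock  (2B, 2-aligned)
22..24  -- padding (2B)
24..36  state  (12B, 4-aligned)
36..37  refcount  (1B, 1-aligned)
37..40  -- tail padding (3B)
sizeof = 40, alignof = 4
data bytes 32, size 40 → padding 8

8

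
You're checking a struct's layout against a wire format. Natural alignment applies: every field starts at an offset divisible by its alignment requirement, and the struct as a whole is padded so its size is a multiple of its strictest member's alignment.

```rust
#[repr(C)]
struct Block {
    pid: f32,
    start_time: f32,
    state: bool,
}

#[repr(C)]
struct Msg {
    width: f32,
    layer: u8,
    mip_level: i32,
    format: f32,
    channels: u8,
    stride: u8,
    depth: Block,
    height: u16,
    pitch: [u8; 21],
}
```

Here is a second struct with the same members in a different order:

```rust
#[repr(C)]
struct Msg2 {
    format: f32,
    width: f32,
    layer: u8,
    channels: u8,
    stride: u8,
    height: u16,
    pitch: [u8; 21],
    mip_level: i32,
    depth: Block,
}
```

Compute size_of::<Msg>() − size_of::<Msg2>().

4

Block: 0..4  pid  (4B, 4-aligned); 4..8  start_time  (4B, 4-aligned); 8..9  state  (1B, 1-aligned); 9..12  -- tail padding (3B); sizeof = 12, alignof = 4
0..4  width  (4B, 4-aligned)
4..5  layer  (1B, 1-aligned)
5..8  -- padding (3B)
8..12  mip_level  (4B, 4-aligned)
12..16  format  (4B, 4-aligned)
16..17  channels  (1B, 1-aligned)
17..18  stride  (1B, 1-aligned)
18..20  -- padding (2B)
20..32  depth  (12B, 4-aligned)
32..34  height  (2B, 2-aligned)
34..55  pitch  (21B, 1-aligned)
55..56  -- tail padding (1B)
sizeof = 56, alignof = 4
— Msg2 —
0..4  format  (4B, 4-aligned)
4..8  width  (4B, 4-aligned)
8..9  layer  (1B, 1-aligned)
9..10  channels  (1B, 1-aligned)
10..11  stride  (1B, 1-aligned)
11..12  -- padding (1B)
12..14  height  (2B, 2-aligned)
14..35  pitch  (21B, 1-aligned)
35..36  -- padding (1B)
36..40  mip_level  (4B, 4-aligned)
40..52  depth  (12B, 4-aligned)
sizeof = 52, alignof = 4
56 − 52 = 4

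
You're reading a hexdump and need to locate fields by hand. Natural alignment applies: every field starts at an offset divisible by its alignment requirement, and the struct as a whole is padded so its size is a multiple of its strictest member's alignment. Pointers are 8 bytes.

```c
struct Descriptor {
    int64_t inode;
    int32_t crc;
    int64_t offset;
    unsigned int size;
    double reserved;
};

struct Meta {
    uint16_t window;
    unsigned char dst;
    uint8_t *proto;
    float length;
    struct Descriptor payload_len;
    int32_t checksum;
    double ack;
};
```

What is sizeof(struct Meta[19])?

1520

Descriptor: inode at 0 (size 8, align 8) → ends 8; crc at 8 (size 4, align 4) → ends 12; pad 4 to align 8 for offset; offset at 16 (size 8, align 8) → ends 24; size at 24 (size 4, align 4) → ends 28; pad 4 to align 8 for reserved; reserved at 32 (size 8, align 8) → ends 40; total 40 bytes, alignment 8
window at 0 (size 2, align 2) → ends 2
dst at 2 (size 1, align 1) → ends 3
pad 5 to align 8 for proto
proto at 8 (size 8, align 8) → ends 16
length at 16 (size 4, align 4) → ends 20
pad 4 to align 8 for payload_len
payload_len at 24 (size 40, align 8) → ends 64
checksum at 64 (size 4, align 4) → ends 68
pad 4 to align 8 for ack
ack at 72 (size 8, align 8) → ends 80
total 80 bytes, alignment 8
array of 19: 19 × 80 = 1520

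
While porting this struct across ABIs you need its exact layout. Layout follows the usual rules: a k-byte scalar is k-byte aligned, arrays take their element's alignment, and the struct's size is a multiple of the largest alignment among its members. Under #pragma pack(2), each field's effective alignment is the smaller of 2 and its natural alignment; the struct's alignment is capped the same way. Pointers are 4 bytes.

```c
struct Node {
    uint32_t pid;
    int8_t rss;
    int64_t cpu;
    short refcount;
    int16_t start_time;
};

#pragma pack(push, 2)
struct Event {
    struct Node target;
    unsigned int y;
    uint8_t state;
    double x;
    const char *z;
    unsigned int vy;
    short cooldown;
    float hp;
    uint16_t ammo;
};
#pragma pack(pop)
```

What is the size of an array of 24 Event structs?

Node: 0..4  pid  (4B, 4-aligned); 4..5  rss  (1B, 1-aligned); 5..8  -- padding (3B); 8..16  cpu  (8B, 8-aligned); 16..18  refcount  (2B, 2-aligned); 18..20  start_time  (2B, 2-aligned); 20..24  -- tail padding (4B); sizeof = 24, alignof = 8
0..24  target  (24B, 2-aligned)
24..28  y  (4B, 2-aligned)
28..29  state  (1B, 1-aligned)
29..30  -- padding (1B)
30..38  x  (8B, 2-aligned)
38..42  z  (4B, 2-aligned)
42..46  vy  (4B, 2-aligned)
46..48  cooldown  (2B, 2-aligned)
48..52  hp  (4B, 2-aligned)
52..54  ammo  (2B, 2-aligned)
sizeof = 54, alignof = 2
array of 24: 24 × 54 = 1296

1296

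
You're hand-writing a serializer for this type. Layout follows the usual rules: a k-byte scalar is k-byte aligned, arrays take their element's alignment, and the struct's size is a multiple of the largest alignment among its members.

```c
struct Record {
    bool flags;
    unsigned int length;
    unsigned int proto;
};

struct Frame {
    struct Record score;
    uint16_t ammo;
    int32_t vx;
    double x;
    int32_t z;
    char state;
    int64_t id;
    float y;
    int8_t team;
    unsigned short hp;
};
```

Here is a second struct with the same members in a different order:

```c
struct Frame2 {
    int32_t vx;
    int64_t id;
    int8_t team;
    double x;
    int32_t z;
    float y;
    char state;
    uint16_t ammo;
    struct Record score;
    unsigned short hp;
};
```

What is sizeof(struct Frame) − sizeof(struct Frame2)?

-8

Record: @0: flags [1B, align 1] → 1; +3 pad (align 4); @4: length [4B, align 4] → 8; @8: proto [4B, align 4] → 12; size 12, align 4
@0: score [12B, align 4] → 12
@12: ammo [2B, align 2] → 14
+2 pad (align 4)
@16: vx [4B, align 4] → 20
+4 pad (align 8)
@24: x [8B, align 8] → 32
@32: z [4B, align 4] → 36
@36: state [1B, align 1] → 37
+3 pad (align 8)
@40: id [8B, align 8] → 48
@48: y [4B, align 4] → 52
@52: team [1B, align 1] → 53
+1 pad (align 2)
@54: hp [2B, align 2] → 56
size 56, align 8
— Frame2 —
@0: vx [4B, align 4] → 4
+4 pad (align 8)
@8: id [8B, align 8] → 16
@16: team [1B, align 1] → 17
+7 pad (align 8)
@24: x [8B, align 8] → 32
@32: z [4B, align 4] → 36
@36: y [4B, align 4] → 40
@40: state [1B, align 1] → 41
+1 pad (align 2)
@42: ammo [2B, align 2] → 44
@44: score [12B, align 4] → 56
@56: hp [2B, align 2] → 58
+6 tail pad (align 8)
size 64, align 8
56 − 64 = -8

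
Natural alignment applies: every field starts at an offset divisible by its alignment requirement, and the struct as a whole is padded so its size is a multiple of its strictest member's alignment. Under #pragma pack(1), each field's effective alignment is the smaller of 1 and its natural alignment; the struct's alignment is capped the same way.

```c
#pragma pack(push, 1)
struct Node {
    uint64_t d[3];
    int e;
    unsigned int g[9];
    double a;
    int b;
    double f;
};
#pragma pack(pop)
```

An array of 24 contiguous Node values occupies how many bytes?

2016

@0: d [24B, align 1] → 24
@24: e [4B, align 1] → 28
@28: g [36B, align 1] → 64
@64: a [8B, align 1] → 72
@72: b [4B, align 1] → 76
@76: f [8B, align 1] → 84
size 84, align 1
array of 24: 24 × 84 = 2016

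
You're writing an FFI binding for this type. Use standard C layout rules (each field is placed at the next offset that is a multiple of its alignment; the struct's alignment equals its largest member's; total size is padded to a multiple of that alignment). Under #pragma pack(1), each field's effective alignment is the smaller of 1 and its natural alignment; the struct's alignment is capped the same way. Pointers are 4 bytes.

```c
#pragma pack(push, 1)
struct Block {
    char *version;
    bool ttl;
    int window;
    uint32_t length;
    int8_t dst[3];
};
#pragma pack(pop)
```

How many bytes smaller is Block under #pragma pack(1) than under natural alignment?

natural layout:
  version at 0 (size 4, align 4) → ends 4
  ttl at 4 (size 1, align 1) → ends 5
  pad 3 to align 4 for window
  window at 8 (size 4, align 4) → ends 12
  length at 12 (size 4, align 4) → ends 16
  dst at 16 (size 3, align 1) → ends 19
  tail pad 1 to reach multiple of 4
  total 20 bytes, alignment 4
packed(1) layout:
  version at 0 (size 4, align 1) → ends 4
  ttl at 4 (size 1, align 1) → ends 5
  window at 5 (size 4, align 1) → ends 9
  length at 9 (size 4, align 1) → ends 13
  dst at 13 (size 3, align 1) → ends 16
  total 16 bytes, alignment 1
20 − 16 = 4

4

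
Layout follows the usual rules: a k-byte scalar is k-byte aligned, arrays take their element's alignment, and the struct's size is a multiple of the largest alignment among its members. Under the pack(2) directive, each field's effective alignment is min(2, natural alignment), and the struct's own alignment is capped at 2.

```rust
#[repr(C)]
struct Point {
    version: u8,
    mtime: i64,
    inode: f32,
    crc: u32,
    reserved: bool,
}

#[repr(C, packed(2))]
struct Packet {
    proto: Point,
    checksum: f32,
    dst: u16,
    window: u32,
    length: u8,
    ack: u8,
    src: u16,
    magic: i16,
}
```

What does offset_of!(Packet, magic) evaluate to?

46

Point: 0..1  version  (1B, 1-aligned); 1..8  -- padding (7B); 8..16  mtime  (8B, 8-aligned); 16..20  inode  (4B, 4-aligned); 20..24  crc  (4B, 4-aligned); 24..25  reserved  (1B, 1-aligned); 25..32  -- tail padding (7B); sizeof = 32, alignof = 8
0..32  proto  (32B, 2-aligned)
32..36  checksum  (4B, 2-aligned)
36..38  dst  (2B, 2-aligned)
38..42  window  (4B, 2-aligned)
42..43  length  (1B, 1-aligned)
43..44  ack  (1B, 1-aligned)
44..46  src  (2B, 2-aligned)
46..48  magic  (2B, 2-aligned)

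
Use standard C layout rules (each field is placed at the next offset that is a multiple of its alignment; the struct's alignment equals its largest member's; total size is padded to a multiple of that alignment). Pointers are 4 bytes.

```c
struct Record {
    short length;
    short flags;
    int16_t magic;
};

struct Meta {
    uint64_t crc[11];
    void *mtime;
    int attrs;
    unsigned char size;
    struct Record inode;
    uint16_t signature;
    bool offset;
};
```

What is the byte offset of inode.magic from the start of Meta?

102

Record: length at 0 (size 2, align 2) → ends 2; flags at 2 (size 2, align 2) → ends 4; magic at 4 (size 2, align 2) → ends 6; total 6 bytes, alignment 2
crc at 0 (size 88, align 8) → ends 88
mtime at 88 (size 4, align 4) → ends 92
attrs at 92 (size 4, align 4) → ends 96
size at 96 (size 1, align 1) → ends 97
pad 1 to align 2 for inode
inode at 98 (size 6, align 2) → ends 104
within Record: magic at 4
98 + 4 = 102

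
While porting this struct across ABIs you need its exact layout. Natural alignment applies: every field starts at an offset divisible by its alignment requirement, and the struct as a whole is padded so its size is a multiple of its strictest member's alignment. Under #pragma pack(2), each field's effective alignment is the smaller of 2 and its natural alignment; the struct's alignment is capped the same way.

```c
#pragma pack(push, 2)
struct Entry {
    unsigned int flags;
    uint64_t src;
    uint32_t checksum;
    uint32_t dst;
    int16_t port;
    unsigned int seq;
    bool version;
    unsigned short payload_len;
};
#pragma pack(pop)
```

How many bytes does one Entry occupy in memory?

30 bytes

0..4  flags  (4B, 2-aligned)
4..12  src  (8B, 2-aligned)
12..16  checksum  (4B, 2-aligned)
16..20  dst  (4B, 2-aligned)
20..22  port  (2B, 2-aligned)
22..26  seq  (4B, 2-aligned)
26..27  version  (1B, 1-aligned)
27..28  -- padding (1B)
28..30  payload_len  (2B, 2-aligned)
sizeof = 30, alignof = 2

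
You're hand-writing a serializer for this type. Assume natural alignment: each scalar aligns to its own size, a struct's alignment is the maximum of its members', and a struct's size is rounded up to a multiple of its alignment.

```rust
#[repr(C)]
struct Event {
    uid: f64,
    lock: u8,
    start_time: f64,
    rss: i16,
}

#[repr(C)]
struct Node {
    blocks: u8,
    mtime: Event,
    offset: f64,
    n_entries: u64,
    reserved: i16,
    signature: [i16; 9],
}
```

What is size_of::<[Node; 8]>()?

640

Event: @0: uid [8B, align 8] → 8; @8: lock [1B, align 1] → 9; +7 pad (align 8); @16: start_time [8B, align 8] → 24; @24: rss [2B, align 2] → 26; +6 tail pad (align 8); size 32, align 8
@0: blocks [1B, align 1] → 1
+7 pad (align 8)
@8: mtime [32B, align 8] → 40
@40: offset [8B, align 8] → 48
@48: n_entries [8B, align 8] → 56
@56: reserved [2B, align 2] → 58
@58: signature [18B, align 2] → 76
+4 tail pad (align 8)
size 80, align 8
array of 8: 8 × 80 = 640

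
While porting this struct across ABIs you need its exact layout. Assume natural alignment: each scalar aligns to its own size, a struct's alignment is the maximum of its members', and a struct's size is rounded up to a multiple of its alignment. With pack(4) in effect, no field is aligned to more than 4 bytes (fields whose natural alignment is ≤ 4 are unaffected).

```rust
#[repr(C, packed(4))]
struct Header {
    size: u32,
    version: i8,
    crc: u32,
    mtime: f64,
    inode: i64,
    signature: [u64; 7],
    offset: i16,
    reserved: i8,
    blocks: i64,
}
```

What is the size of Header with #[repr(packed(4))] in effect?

size at 0 (size 4, align 4) → ends 4
version at 4 (size 1, align 1) → ends 5
pad 3 to align 4 for crc
crc at 8 (size 4, align 4) → ends 12
mtime at 12 (size 8, align 4) → ends 20
inode at 20 (size 8, align 4) → ends 28
signature at 28 (size 56, align 4) → ends 84
offset at 84 (size 2, align 2) → ends 86
reserved at 86 (size 1, align 1) → ends 87
pad 1 to align 4 for blocks
blocks at 88 (size 8, align 4) → ends 96
total 96 bytes, alignment 4

96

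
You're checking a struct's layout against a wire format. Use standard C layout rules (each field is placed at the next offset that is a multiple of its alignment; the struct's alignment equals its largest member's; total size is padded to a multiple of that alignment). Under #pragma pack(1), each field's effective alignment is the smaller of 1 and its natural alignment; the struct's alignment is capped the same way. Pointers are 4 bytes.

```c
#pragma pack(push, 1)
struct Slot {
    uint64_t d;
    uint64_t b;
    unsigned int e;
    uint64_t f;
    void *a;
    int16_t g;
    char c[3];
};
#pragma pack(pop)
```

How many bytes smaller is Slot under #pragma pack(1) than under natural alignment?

11

natural layout:
  d at 0 (size 8, align 8) → ends 8
  b at 8 (size 8, align 8) → ends 16
  e at 16 (size 4, align 4) → ends 20
  pad 4 to align 8 for f
  f at 24 (size 8, align 8) → ends 32
  a at 32 (size 4, align 4) → ends 36
  g at 36 (size 2, align 2) → ends 38
  c at 38 (size 3, align 1) → ends 41
  tail pad 7 to reach multiple of 8
  total 48 bytes, alignment 8
packed(1) layout:
  d at 0 (size 8, align 1) → ends 8
  b at 8 (size 8, align 1) → ends 16
  e at 16 (size 4, align 1) → ends 20
  f at 20 (size 8, align 1) → ends 28
  a at 28 (size 4, align 1) → ends 32
  g at 32 (size 2, align 1) → ends 34
  c at 34 (size 3, align 1) → ends 37
  total 37 bytes, alignment 1
48 − 37 = 11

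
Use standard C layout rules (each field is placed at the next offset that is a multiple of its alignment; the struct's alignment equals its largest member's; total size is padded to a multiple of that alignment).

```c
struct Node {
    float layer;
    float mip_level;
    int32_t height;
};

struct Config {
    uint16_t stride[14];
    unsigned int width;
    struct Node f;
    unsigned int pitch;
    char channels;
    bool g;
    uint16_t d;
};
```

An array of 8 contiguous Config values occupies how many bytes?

416

Node: @0: layer [4B, align 4] → 4; @4: mip_level [4B, align 4] → 8; @8: height [4B, align 4] → 12; size 12, align 4
@0: stride [28B, align 2] → 28
@28: width [4B, align 4] → 32
@32: f [12B, align 4] → 44
@44: pitch [4B, align 4] → 48
@48: channels [1B, align 1] → 49
@49: g [1B, align 1] → 50
@50: d [2B, align 2] → 52
size 52, align 4
array of 8: 8 × 52 = 416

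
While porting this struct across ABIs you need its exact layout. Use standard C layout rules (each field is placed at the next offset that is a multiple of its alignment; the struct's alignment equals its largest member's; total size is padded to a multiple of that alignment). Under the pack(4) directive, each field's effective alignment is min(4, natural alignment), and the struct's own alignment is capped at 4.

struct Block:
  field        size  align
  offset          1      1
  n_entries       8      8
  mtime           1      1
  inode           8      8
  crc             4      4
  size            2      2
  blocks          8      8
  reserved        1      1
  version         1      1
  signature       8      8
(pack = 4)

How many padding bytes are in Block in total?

10

@0: offset [1B, align 1] → 1
+3 pad (align 4)
@4: n_entries [8B, align 4] → 12
@12: mtime [1B, align 1] → 13
+3 pad (align 4)
@16: inode [8B, align 4] → 24
@24: crc [4B, align 4] → 28
@28: size [2B, align 2] → 30
+2 pad (align 4)
@32: blocks [8B, align 4] → 40
@40: reserved [1B, align 1] → 41
@41: version [1B, align 1] → 42
+2 pad (align 4)
@44: signature [8B, align 4] → 52
size 52, align 4
data bytes 42, size 52 → padding 10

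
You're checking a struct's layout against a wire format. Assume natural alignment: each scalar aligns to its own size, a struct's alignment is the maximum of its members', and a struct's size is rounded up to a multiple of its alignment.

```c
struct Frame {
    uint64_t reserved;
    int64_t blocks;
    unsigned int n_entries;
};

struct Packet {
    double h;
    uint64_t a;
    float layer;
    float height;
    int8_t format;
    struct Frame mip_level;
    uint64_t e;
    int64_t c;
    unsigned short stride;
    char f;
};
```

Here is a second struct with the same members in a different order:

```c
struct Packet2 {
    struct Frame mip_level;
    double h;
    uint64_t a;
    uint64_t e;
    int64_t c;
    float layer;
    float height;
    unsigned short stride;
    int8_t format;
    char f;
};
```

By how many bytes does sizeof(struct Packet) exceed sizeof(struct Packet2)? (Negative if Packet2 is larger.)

8

Frame: @0: reserved [8B, align 8] → 8; @8: blocks [8B, align 8] → 16; @16: n_entries [4B, align 4] → 20; +4 tail pad (align 8); size 24, align 8
@0: h [8B, align 8] → 8
@8: a [8B, align 8] → 16
@16: layer [4B, align 4] → 20
@20: height [4B, align 4] → 24
@24: format [1B, align 1] → 25
+7 pad (align 8)
@32: mip_level [24B, align 8] → 56
@56: e [8B, align 8] → 64
@64: c [8B, align 8] → 72
@72: stride [2B, align 2] → 74
@74: f [1B, align 1] → 75
+5 tail pad (align 8)
size 80, align 8
— Packet2 —
@0: mip_level [24B, align 8] → 24
@24: h [8B, align 8] → 32
@32: a [8B, align 8] → 40
@40: e [8B, align 8] → 48
@48: c [8B, align 8] → 56
@56: layer [4B, align 4] → 60
@60: height [4B, align 4] → 64
@64: stride [2B, align 2] → 66
@66: format [1B, align 1] → 67
@67: f [1B, align 1] → 68
+4 tail pad (align 8)
size 72, align 8
80 − 72 = 8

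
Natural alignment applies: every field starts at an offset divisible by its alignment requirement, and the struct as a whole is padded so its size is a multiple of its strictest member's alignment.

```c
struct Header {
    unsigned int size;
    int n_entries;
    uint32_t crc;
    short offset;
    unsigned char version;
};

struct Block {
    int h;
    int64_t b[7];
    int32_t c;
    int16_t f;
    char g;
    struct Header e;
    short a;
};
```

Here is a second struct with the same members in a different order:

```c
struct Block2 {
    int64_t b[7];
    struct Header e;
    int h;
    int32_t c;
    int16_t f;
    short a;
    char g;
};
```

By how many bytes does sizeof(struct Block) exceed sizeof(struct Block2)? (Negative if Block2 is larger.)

8

Header: size at 0 (size 4, align 4) → ends 4; n_entries at 4 (size 4, align 4) → ends 8; crc at 8 (size 4, align 4) → ends 12; offset at 12 (size 2, align 2) → ends 14; version at 14 (size 1, align 1) → ends 15; tail pad 1 to reach multiple of 4; total 16 bytes, alignment 4
h at 0 (size 4, align 4) → ends 4
pad 4 to align 8 for b
b at 8 (size 56, align 8) → ends 64
c at 64 (size 4, align 4) → ends 68
f at 68 (size 2, align 2) → ends 70
g at 70 (size 1, align 1) → ends 71
pad 1 to align 4 for e
e at 72 (size 16, align 4) → ends 88
a at 88 (size 2, align 2) → ends 90
tail pad 6 to reach multiple of 8
total 96 bytes, alignment 8
— Block2 —
b at 0 (size 56, align 8) → ends 56
e at 56 (size 16, align 4) → ends 72
h at 72 (size 4, align 4) → ends 76
c at 76 (size 4, align 4) → ends 80
f at 80 (size 2, align 2) → ends 82
a at 82 (size 2, align 2) → ends 84
g at 84 (size 1, align 1) → ends 85
tail pad 3 to reach multiple of 8
total 88 bytes, alignment 8
96 − 88 = 8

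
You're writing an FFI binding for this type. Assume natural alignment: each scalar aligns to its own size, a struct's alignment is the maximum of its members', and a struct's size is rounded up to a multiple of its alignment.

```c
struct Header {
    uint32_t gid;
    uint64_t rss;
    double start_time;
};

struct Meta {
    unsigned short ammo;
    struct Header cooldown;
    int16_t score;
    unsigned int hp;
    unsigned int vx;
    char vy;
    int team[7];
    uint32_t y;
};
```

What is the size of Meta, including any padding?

Header: gid at 0 (size 4, align 4) → ends 4; pad 4 to align 8 for rss; rss at 8 (size 8, align 8) → ends 16; start_time at 16 (size 8, align 8) → ends 24; total 24 bytes, alignment 8
ammo at 0 (size 2, align 2) → ends 2
pad 6 to align 8 for cooldown
cooldown at 8 (size 24, align 8) → ends 32
score at 32 (size 2, align 2) → ends 34
pad 2 to align 4 for hp
hp at 36 (size 4, align 4) → ends 40
vx at 40 (size 4, align 4) → ends 44
vy at 44 (size 1, align 1) → ends 45
pad 3 to align 4 for team
team at 48 (size 28, align 4) → ends 76
y at 76 (size 4, align 4) → ends 80
total 80 bytes, alignment 8

80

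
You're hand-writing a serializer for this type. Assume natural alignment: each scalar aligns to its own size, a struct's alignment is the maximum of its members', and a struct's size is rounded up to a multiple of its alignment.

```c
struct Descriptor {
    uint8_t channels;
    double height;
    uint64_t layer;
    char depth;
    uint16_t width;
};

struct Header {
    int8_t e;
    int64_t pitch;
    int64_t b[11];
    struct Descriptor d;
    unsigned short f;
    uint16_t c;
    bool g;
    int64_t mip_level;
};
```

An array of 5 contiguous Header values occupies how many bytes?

760

Descriptor: channels at 0 (size 1, align 1) → ends 1; pad 7 to align 8 for height; height at 8 (size 8, align 8) → ends 16; layer at 16 (size 8, align 8) → ends 24; depth at 24 (size 1, align 1) → ends 25; pad 1 to align 2 for width; width at 26 (size 2, align 2) → ends 28; tail pad 4 to reach multiple of 8; total 32 bytes, alignment 8
e at 0 (size 1, align 1) → ends 1
pad 7 to align 8 for pitch
pitch at 8 (size 8, align 8) → ends 16
b at 16 (size 88, align 8) → ends 104
d at 104 (size 32, align 8) → ends 136
f at 136 (size 2, align 2) → ends 138
c at 138 (size 2, align 2) → ends 140
g at 140 (size 1, align 1) → ends 141
pad 3 to align 8 for mip_level
mip_level at 144 (size 8, align 8) → ends 152
total 152 bytes, alignment 8
array of 5: 5 × 152 = 760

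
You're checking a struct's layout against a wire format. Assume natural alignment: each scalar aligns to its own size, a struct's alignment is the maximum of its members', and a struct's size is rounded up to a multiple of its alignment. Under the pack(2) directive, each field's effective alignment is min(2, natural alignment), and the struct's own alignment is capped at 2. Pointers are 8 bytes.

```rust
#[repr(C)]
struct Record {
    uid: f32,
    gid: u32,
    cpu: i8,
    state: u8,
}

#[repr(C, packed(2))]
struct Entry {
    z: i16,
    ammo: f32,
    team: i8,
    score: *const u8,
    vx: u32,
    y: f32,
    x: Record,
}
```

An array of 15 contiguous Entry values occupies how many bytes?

Record: 0..4  uid  (4B, 4-aligned); 4..8  gid  (4B, 4-aligned); 8..9  cpu  (1B, 1-aligned); 9..10  state  (1B, 1-aligned); 10..12  -- tail padding (2B); sizeof = 12, alignof = 4
0..2  z  (2B, 2-aligned)
2..6  ammo  (4B, 2-aligned)
6..7  team  (1B, 1-aligned)
7..8  -- padding (1B)
8..16  score  (8B, 2-aligned)
16..20  vx  (4B, 2-aligned)
20..24  y  (4B, 2-aligned)
24..36  x  (12B, 2-aligned)
sizeof = 36, alignof = 2
array of 15: 15 × 36 = 540

540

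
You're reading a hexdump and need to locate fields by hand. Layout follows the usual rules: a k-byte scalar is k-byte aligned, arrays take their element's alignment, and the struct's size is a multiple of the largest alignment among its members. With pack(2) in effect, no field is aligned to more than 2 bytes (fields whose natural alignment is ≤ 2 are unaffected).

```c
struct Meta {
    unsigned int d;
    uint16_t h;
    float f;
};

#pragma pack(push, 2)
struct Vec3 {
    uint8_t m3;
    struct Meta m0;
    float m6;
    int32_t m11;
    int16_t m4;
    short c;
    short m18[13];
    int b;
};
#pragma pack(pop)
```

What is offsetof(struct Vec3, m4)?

Meta: 0..4  d  (4B, 4-aligned); 4..6  h  (2B, 2-aligned); 6..8  -- padding (2B); 8..12  f  (4B, 4-aligned); sizeof = 12, alignof = 4
0..1  m3  (1B, 1-aligned)
1..2  -- padding (1B)
2..14  m0  (12B, 2-aligned)
14..18  m6  (4B, 2-aligned)
18..22  m11  (4B, 2-aligned)
22..24  m4  (2B, 2-aligned)

22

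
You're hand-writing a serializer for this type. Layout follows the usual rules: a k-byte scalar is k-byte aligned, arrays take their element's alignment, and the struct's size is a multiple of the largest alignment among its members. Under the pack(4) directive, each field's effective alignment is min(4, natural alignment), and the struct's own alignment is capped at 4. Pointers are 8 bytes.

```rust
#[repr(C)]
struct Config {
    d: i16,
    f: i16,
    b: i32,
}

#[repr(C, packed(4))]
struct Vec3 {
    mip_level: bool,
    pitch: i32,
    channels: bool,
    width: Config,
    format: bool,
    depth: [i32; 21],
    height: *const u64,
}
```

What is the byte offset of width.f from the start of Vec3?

14

Config: d at 0 (size 2, align 2) → ends 2; f at 2 (size 2, align 2) → ends 4; b at 4 (size 4, align 4) → ends 8; total 8 bytes, alignment 4
mip_level at 0 (size 1, align 1) → ends 1
pad 3 to align 4 for pitch
pitch at 4 (size 4, align 4) → ends 8
channels at 8 (size 1, align 1) → ends 9
pad 3 to align 4 for width
width at 12 (size 8, align 4) → ends 20
within Config: f at 2
12 + 2 = 14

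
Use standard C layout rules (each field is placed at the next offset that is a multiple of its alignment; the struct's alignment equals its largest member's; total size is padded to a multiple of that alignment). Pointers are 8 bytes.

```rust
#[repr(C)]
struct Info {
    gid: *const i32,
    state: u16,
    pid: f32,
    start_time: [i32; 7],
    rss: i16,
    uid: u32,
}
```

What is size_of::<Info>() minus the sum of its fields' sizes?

8

gid at 0 (size 8, align 8) → ends 8
state at 8 (size 2, align 2) → ends 10
pad 2 to align 4 for pid
pid at 12 (size 4, align 4) → ends 16
start_time at 16 (size 28, align 4) → ends 44
rss at 44 (size 2, align 2) → ends 46
pad 2 to align 4 for uid
uid at 48 (size 4, align 4) → ends 52
tail pad 4 to reach multiple of 8
total 56 bytes, alignment 8
data bytes 48, size 56 → padding 8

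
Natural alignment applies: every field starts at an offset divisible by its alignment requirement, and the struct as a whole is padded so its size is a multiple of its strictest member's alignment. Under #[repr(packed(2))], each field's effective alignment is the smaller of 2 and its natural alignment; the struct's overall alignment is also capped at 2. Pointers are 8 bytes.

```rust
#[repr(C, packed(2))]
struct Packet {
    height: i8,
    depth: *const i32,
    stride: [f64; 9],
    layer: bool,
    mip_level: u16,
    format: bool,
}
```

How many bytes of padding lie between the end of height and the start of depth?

1

0..1  height  (1B, 1-aligned)
1..2  -- padding (1B)
2..10  depth  (8B, 2-aligned)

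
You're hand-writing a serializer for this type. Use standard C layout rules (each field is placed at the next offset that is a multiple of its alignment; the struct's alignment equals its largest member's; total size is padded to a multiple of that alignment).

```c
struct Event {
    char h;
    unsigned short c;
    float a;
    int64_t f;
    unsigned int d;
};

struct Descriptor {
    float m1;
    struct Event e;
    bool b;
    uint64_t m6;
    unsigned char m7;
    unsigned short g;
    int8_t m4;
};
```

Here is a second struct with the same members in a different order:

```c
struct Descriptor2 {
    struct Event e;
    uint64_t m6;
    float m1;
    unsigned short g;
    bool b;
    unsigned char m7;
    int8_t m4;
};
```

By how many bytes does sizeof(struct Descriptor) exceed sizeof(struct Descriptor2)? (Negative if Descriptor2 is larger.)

Event: 0..1  h  (1B, 1-aligned); 1..2  -- padding (1B); 2..4  c  (2B, 2-aligned); 4..8  a  (4B, 4-aligned); 8..16  f  (8B, 8-aligned); 16..20  d  (4B, 4-aligned); 20..24  -- tail padding (4B); sizeof = 24, alignof = 8
0..4  m1  (4B, 4-aligned)
4..8  -- padding (4B)
8..32  e  (24B, 8-aligned)
32..33  b  (1B, 1-aligned)
33..40  -- padding (7B)
40..48  m6  (8B, 8-aligned)
48..49  m7  (1B, 1-aligned)
49..50  -- padding (1B)
50..52  g  (2B, 2-aligned)
52..53  m4  (1B, 1-aligned)
53..56  -- tail padding (3B)
sizeof = 56, alignof = 8
— Descriptor2 —
0..24  e  (24B, 8-aligned)
24..32  m6  (8B, 8-aligned)
32..36  m1  (4B, 4-aligned)
36..38  g  (2B, 2-aligned)
38..39  b  (1B, 1-aligned)
39..40  m7  (1B, 1-aligned)
40..41  m4  (1B, 1-aligned)
41..48  -- tail padding (7B)
sizeof = 48, alignof = 8
56 − 48 = 8

8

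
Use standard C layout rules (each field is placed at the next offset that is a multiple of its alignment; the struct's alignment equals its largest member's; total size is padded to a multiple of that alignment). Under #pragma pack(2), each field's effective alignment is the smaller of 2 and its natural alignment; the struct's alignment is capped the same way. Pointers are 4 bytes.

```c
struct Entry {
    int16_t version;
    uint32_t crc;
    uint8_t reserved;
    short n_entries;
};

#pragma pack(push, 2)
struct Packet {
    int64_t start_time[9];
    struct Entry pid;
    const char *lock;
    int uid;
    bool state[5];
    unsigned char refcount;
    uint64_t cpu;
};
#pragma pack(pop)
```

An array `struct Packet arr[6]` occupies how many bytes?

636

Entry: @0: version [2B, align 2] → 2; +2 pad (align 4); @4: crc [4B, align 4] → 8; @8: reserved [1B, align 1] → 9; +1 pad (align 2); @10: n_entries [2B, align 2] → 12; size 12, align 4
@0: start_time [72B, align 2] → 72
@72: pid [12B, align 2] → 84
@84: lock [4B, align 2] → 88
@88: uid [4B, align 2] → 92
@92: state [5B, align 1] → 97
@97: refcount [1B, align 1] → 98
@98: cpu [8B, align 2] → 106
size 106, align 2
array of 6: 6 × 106 = 636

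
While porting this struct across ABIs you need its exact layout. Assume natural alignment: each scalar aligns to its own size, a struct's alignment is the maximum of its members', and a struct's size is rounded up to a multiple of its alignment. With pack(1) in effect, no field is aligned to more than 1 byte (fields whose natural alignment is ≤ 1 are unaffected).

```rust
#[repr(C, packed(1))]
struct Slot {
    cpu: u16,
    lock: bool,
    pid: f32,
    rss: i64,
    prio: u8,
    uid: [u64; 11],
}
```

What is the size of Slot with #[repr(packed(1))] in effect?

104

0..2  cpu  (2B, 1-aligned)
2..3  lock  (1B, 1-aligned)
3..7  pid  (4B, 1-aligned)
7..15  rss  (8B, 1-aligned)
15..16  prio  (1B, 1-aligned)
16..104  uid  (88B, 1-aligned)
sizeof = 104, alignof = 1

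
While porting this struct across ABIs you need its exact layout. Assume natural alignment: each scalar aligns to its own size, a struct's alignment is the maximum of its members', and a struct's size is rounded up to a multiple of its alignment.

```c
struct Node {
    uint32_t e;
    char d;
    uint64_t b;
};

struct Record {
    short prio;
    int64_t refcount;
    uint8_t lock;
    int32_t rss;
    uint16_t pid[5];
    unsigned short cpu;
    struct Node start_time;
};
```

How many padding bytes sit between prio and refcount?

Node: @0: e [4B, align 4] → 4; @4: d [1B, align 1] → 5; +3 pad (align 8); @8: b [8B, align 8] → 16; size 16, align 8
@0: prio [2B, align 2] → 2
+6 pad (align 8)
@8: refcount [8B, align 8] → 16

6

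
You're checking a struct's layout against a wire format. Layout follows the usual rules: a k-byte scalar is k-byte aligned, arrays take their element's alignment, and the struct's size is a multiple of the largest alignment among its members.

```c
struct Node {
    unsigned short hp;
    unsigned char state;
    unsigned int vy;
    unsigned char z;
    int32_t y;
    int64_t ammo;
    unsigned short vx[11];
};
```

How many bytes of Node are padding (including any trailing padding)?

hp at 0 (size 2, align 2) → ends 2
state at 2 (size 1, align 1) → ends 3
pad 1 to align 4 for vy
vy at 4 (size 4, align 4) → ends 8
z at 8 (size 1, align 1) → ends 9
pad 3 to align 4 for y
y at 12 (size 4, align 4) → ends 16
ammo at 16 (size 8, align 8) → ends 24
vx at 24 (size 22, align 2) → ends 46
tail pad 2 to reach multiple of 8
total 48 bytes, alignment 8
data bytes 42, size 48 → padding 6

6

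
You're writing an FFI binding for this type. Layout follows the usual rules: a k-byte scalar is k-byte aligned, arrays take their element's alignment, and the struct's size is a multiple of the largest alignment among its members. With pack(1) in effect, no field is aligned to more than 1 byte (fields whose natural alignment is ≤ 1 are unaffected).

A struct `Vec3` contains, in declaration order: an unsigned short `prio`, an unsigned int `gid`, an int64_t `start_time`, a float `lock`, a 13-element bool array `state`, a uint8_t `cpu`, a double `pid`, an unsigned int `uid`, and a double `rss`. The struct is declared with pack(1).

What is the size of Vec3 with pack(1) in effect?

0..2  prio  (2B, 1-aligned)
2..6  gid  (4B, 1-aligned)
6..14  start_time  (8B, 1-aligned)
14..18  lock  (4B, 1-aligned)
18..31  state  (13B, 1-aligned)
31..32  cpu  (1B, 1-aligned)
32..40  pid  (8B, 1-aligned)
40..44  uid  (4B, 1-aligned)
44..52  rss  (8B, 1-aligned)
sizeof = 52, alignof = 1

52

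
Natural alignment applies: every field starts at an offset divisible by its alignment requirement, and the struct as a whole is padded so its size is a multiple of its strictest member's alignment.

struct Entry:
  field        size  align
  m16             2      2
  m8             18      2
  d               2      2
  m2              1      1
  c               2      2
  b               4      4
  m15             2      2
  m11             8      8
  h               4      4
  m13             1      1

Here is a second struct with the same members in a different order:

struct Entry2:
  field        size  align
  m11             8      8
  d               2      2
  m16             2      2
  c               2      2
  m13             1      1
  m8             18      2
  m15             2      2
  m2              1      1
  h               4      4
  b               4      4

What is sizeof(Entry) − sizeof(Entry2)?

8

0..2  m16  (2B, 2-aligned)
2..20  m8  (18B, 2-aligned)
20..22  d  (2B, 2-aligned)
22..23  m2  (1B, 1-aligned)
23..24  -- padding (1B)
24..26  c  (2B, 2-aligned)
26..28  -- padding (2B)
28..32  b  (4B, 4-aligned)
32..34  m15  (2B, 2-aligned)
34..40  -- padding (6B)
40..48  m11  (8B, 8-aligned)
48..52  h  (4B, 4-aligned)
52..53  m13  (1B, 1-aligned)
53..56  -- tail padding (3B)
sizeof = 56, alignof = 8
— Entry2 —
0..8  m11  (8B, 8-aligned)
8..10  d  (2B, 2-aligned)
10..12  m16  (2B, 2-aligned)
12..14  c  (2B, 2-aligned)
14..15  m13  (1B, 1-aligned)
15..16  -- padding (1B)
16..34  m8  (18B, 2-aligned)
34..36  m15  (2B, 2-aligned)
36..37  m2  (1B, 1-aligned)
37..40  -- padding (3B)
40..44  h  (4B, 4-aligned)
44..48  b  (4B, 4-aligned)
sizeof = 48, alignof = 8
56 − 48 = 8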